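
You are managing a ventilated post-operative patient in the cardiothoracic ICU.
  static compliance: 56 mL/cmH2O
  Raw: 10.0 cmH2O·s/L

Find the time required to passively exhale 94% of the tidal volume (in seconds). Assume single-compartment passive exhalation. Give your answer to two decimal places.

1.58

τ = R × C = 10.0 × 56 mL/cmH2O = 10.0 × 0.056 L/cmH2O = 0.56 s.
Exhaled fraction f = 1 − e^(−t/τ) → t = −τ·ln(1 − f) = −0.56·ln(0.06) = 1.576 s.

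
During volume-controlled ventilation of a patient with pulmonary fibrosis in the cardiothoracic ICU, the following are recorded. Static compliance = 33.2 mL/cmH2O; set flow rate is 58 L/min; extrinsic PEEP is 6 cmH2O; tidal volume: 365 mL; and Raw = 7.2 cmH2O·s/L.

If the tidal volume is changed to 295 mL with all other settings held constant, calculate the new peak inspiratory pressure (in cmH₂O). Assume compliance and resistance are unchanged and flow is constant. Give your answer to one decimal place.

Flow: 58 L/min ÷ 60 = 0.9667 L/s.
PIP = Vt/C + R·V̇ + PEEP (constant-flow equation of motion).
Only the elastic term changes: ΔPIP = ΔVt / C = (295 − 365) / 33.2 = -2.108 cmH2O.
Original PIP = 365/33.2 + 7.2×0.9667 + 6 = 23.954 cmH2O; new PIP = 23.954 + (-2.108) = 21.846 cmH2O.

21.8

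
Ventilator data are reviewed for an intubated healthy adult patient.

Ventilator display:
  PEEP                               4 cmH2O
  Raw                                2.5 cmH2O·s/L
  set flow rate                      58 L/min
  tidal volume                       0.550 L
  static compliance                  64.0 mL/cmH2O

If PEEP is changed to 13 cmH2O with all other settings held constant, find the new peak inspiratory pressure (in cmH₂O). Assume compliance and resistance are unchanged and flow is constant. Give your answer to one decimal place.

Flow: 58 L/min ÷ 60 = 0.9667 L/s.
PIP = Vt/C + R·V̇ + PEEP (constant-flow equation of motion).
Only the baseline term changes: ΔPIP = ΔPEEP = 13 − 4 = 9.0 cmH2O.
Original PIP = 550/64.0 + 2.5×0.9667 + 4 = 15.011 cmH2O; new PIP = 15.011 + (9.0) = 24.011 cmH2O.

24.0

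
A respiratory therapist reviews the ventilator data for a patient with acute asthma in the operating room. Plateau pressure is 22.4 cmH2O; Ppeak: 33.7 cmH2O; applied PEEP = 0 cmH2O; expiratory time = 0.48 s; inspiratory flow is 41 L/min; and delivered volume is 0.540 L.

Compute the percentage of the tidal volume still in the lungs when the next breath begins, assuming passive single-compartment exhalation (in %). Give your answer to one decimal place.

30.0

Flow: 41 L/min ÷ 60 = 0.6833 L/s.
R = (PIP − Pplat)/V̇ = (33.7 − 22.4) / 0.6833 = 11.3/0.6833 = 16.537 cmH2O·s/L.
C = Vt/(Pplat − PEEP) = 540.0 / (22.4 − 0) = 540.0/22.4 = 24.107 mL/cmH2O.
τ = R × C = 16.537 × 0.02411 L/cmH2O = 0.3987 s.
Fraction remaining at end-expiration = e^(−Te/τ) = e^(−0.48/0.3987) = 0.3 → 30.0%.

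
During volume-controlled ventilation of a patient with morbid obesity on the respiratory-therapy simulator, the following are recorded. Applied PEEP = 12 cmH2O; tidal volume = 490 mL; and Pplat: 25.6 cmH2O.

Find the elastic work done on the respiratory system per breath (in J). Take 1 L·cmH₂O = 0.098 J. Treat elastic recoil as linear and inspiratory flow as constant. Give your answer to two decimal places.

0.33

Elastic work ≈ ½ × (Pplat − PEEP) × Vt = 0.5 × (25.6 − 12) × 0.490 L = 0.5 × 13.6 × 0.490 = 3.332 L·cmH2O.
× 0.098 J/(L·cmH2O) → 0.3265 J.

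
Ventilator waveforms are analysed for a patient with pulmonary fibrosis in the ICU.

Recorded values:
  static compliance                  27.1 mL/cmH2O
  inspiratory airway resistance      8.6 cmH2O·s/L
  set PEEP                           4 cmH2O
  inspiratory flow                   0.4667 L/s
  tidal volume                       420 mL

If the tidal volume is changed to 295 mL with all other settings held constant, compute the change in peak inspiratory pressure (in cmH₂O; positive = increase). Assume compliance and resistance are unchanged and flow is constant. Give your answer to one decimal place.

PIP = Vt/C + R·V̇ + PEEP (constant-flow equation of motion).
Only the elastic term changes: ΔPIP = ΔVt / C = (295 − 420) / 27.1 = -4.613 cmH2O.

-4.6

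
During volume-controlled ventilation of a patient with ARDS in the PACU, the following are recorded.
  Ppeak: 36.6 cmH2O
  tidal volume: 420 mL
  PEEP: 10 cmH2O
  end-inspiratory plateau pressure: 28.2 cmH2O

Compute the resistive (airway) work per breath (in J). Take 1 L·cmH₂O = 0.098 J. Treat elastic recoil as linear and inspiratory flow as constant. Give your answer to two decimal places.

With constant inspiratory flow the resistive pressure is constant at PIP − Pplat = 36.6 − 28.2 = 8.4 cmH2O, so resistive work = 8.4 × 0.420 = 3.528 L·cmH2O.
× 0.098 J/(L·cmH2O) → 0.3457 J.

0.35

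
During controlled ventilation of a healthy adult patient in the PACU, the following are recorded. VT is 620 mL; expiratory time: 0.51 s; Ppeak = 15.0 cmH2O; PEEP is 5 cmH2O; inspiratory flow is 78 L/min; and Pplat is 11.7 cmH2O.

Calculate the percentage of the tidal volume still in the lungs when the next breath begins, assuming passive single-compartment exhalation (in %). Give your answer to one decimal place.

Flow: 78 L/min ÷ 60 = 1.3 L/s.
R = (PIP − Pplat)/V̇ = (15.0 − 11.7) / 1.3 = 3.3/1.3 = 2.538 cmH2O·s/L.
C = Vt/(Pplat − PEEP) = 620.0 / (11.7 − 5) = 620.0/6.7 = 92.537 mL/cmH2O.
τ = R × C = 2.538 × 0.09254 L/cmH2O = 0.2349 s.
Fraction remaining at end-expiration = e^(−Te/τ) = e^(−0.51/0.2349) = 0.114 → 11.4%.

11.4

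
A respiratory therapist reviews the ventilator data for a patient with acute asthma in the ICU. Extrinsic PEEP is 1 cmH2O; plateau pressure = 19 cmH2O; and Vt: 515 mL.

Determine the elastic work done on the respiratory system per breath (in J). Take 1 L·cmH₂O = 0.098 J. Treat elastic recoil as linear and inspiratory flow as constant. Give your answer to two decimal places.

0.45

Elastic work ≈ ½ × (Pplat − PEEP) × Vt = 0.5 × (19 − 1) × 0.515 L = 0.5 × 18.0 × 0.515 = 4.635 L·cmH2O.
× 0.098 J/(L·cmH2O) → 0.4542 J.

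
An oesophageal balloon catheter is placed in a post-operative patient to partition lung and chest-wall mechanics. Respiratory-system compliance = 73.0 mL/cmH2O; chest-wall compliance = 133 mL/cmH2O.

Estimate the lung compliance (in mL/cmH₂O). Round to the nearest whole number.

1/CL = 1/Crs − 1/Ccw.
1/CL = 1/73.0 − 1/133 = 0.00618.
CL = 161.81 mL/cmH2O.

162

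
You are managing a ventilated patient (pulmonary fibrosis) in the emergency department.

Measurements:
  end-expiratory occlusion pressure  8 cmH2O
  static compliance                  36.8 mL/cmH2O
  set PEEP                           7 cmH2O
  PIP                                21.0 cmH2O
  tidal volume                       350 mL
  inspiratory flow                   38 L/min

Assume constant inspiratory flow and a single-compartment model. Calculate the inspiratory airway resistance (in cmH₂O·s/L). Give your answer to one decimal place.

Flow: 38 L/min ÷ 60 = 0.6333 L/s.
Total PEEP = 8 cmH2O (set 7 + intrinsic 1); this is the baseline alveolar pressure.
Equation of motion (constant flow): PIP = Vt/C + R·V̇ + PEEP.
R·V̇ = PIP − Vt/C − PEEP = 21.0 − 350/36.8 − 8 = 21.0 − 9.511 − 8 = 3.489 cmH2O.
R = 3.489 / 0.6333 = 5.509 cmH2O·s/L.

5.5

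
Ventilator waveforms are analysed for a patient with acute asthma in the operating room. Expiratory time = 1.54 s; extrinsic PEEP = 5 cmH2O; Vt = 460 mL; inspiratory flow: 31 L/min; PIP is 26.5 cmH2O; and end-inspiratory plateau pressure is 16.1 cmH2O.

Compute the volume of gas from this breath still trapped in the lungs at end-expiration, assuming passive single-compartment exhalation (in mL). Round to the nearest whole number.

73

Flow: 31 L/min ÷ 60 = 0.5167 L/s.
R = (PIP − Pplat)/V̇ = (26.5 − 16.1) / 0.5167 = 10.4/0.5167 = 20.128 cmH2O·s/L.
C = Vt/(Pplat − PEEP) = 460.0 / (16.1 − 5) = 460.0/11.1 = 41.441 mL/cmH2O.
τ = R × C = 20.128 × 0.04144 L/cmH2O = 0.8341 s.
Fraction remaining = e^(−Te/τ) = e^(−1.54/0.8341) = 0.1578.
Trapped volume = 460.0 × 0.1578 = 72.588 mL.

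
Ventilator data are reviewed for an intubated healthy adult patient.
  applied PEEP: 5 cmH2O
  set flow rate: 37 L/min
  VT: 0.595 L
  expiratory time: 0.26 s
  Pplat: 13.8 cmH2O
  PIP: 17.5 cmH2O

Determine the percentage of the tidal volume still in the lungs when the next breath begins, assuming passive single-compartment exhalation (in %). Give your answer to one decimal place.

52.7

Flow: 37 L/min ÷ 60 = 0.6167 L/s.
R = (PIP − Pplat)/V̇ = (17.5 − 13.8) / 0.6167 = 3.7/0.6167 = 6.0 cmH2O·s/L.
C = Vt/(Pplat − PEEP) = 595.0 / (13.8 − 5) = 595.0/8.8 = 67.614 mL/cmH2O.
τ = R × C = 6.0 × 0.06761 L/cmH2O = 0.4057 s.
Fraction remaining at end-expiration = e^(−Te/τ) = e^(−0.26/0.4057) = 0.5268 → 52.68%.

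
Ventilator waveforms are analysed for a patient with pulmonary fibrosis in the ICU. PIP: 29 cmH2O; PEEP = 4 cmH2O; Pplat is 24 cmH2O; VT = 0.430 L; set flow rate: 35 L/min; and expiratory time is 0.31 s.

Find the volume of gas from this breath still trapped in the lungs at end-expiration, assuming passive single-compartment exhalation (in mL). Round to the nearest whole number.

Flow: 35 L/min ÷ 60 = 0.5833 L/s.
R = (PIP − Pplat)/V̇ = (29 − 24) / 0.5833 = 5.0/0.5833 = 8.572 cmH2O·s/L.
C = Vt/(Pplat − PEEP) = 430.0 / (24 − 4) = 430.0/20.0 = 21.5 mL/cmH2O.
τ = R × C = 8.572 × 0.0215 L/cmH2O = 0.1843 s.
Fraction remaining = e^(−Te/τ) = e^(−0.31/0.1843) = 0.186.
Trapped volume = 430.0 × 0.186 = 79.98 mL.

80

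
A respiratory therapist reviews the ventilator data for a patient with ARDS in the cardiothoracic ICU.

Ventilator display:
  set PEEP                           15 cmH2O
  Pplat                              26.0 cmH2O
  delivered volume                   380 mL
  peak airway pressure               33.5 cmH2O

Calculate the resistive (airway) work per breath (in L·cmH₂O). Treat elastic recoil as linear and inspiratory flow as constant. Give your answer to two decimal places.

With constant inspiratory flow the resistive pressure is constant at PIP − Pplat = 33.5 − 26.0 = 7.5 cmH2O, so resistive work = 7.5 × 0.380 = 2.85 L·cmH2O.

2.85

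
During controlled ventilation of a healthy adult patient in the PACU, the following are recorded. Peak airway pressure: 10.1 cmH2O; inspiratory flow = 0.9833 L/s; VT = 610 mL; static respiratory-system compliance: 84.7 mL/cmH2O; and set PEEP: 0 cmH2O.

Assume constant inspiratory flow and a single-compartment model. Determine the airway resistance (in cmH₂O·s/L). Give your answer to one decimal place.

Equation of motion (constant flow): PIP = Vt/C + R·V̇ + PEEP.
R·V̇ = PIP − Vt/C − PEEP = 10.1 − 610/84.7 − 0 = 10.1 − 7.202 − 0 = 2.898 cmH2O.
R = 2.898 / 0.9833 = 2.947 cmH2O·s/L.

2.9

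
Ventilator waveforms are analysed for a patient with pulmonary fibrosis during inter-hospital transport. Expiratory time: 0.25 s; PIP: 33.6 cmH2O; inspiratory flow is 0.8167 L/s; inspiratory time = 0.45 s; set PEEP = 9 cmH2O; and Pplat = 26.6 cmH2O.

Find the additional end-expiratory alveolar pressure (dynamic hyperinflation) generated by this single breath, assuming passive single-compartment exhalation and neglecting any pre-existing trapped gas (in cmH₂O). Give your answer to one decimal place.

4.4

Vt = flow × Ti = 0.8167 L/s × 0.45 s × 1000 mL/L = 367.52 mL.
R = (PIP − Pplat)/V̇ = (33.6 − 26.6) / 0.8167 = 7.0/0.8167 = 8.571 cmH2O·s/L.
C = Vt/(Pplat − PEEP) = 367.52 / (26.6 − 9) = 367.52/17.6 = 20.882 mL/cmH2O.
τ = R × C = 8.571 × 0.02088 L/cmH2O = 0.179 s.
Fraction remaining = e^(−Te/τ) = e^(−0.25/0.179) = 0.2474; trapped volume = 367.52 × 0.2474 = 90.924 mL.
Additional alveolar pressure from trapping ≈ V_trapped / C = 90.924 / 20.882 = 4.354 cmH2O.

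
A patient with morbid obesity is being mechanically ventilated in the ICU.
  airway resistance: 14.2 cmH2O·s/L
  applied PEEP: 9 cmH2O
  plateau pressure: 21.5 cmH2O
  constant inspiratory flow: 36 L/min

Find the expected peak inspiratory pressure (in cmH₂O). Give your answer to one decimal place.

Flow: 36 L/min ÷ 60 = 0.6 L/s.
PIP = Pplat + Raw × flow = 21.5 + 14.2 × 0.6 = 21.5 + 8.52 = 30.02 cmH2O.

30.0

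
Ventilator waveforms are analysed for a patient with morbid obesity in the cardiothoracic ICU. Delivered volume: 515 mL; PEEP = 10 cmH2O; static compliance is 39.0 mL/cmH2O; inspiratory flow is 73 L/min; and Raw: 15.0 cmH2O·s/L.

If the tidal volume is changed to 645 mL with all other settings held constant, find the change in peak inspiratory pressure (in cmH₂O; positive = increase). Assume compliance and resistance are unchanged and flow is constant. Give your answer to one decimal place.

PIP = Vt/C + R·V̇ + PEEP (constant-flow equation of motion).
Only the elastic term changes: ΔPIP = ΔVt / C = (645 − 515) / 39.0 = 3.333 cmH2O.

3.3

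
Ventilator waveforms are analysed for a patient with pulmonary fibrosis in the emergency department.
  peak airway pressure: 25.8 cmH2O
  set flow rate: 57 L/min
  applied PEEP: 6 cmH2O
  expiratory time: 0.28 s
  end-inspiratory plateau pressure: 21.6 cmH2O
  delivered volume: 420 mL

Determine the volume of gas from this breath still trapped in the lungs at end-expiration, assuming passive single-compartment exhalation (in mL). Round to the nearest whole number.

40

Flow: 57 L/min ÷ 60 = 0.95 L/s.
R = (PIP − Pplat)/V̇ = (25.8 − 21.6) / 0.95 = 4.2/0.95 = 4.421 cmH2O·s/L.
C = Vt/(Pplat − PEEP) = 420.0 / (21.6 − 6) = 420.0/15.6 = 26.923 mL/cmH2O.
τ = R × C = 4.421 × 0.02692 L/cmH2O = 0.119 s.
Fraction remaining = e^(−Te/τ) = e^(−0.28/0.119) = 0.09509.
Trapped volume = 420.0 × 0.09509 = 39.938 mL.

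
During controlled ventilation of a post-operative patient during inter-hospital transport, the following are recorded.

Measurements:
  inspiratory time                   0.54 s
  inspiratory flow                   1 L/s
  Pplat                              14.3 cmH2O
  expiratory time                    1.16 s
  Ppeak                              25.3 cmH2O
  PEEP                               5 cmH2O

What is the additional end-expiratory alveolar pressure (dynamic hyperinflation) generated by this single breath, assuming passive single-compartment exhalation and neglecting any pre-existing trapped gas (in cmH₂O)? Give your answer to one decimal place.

1.5

Vt = flow × Ti = 1 L/s × 0.54 s × 1000 mL/L = 540.0 mL.
R = (PIP − Pplat)/V̇ = (25.3 − 14.3) / 1 = 11.0/1 = 11.0 cmH2O·s/L.
C = Vt/(Pplat − PEEP) = 540.0 / (14.3 − 5) = 540.0/9.3 = 58.065 mL/cmH2O.
τ = R × C = 11.0 × 0.05807 L/cmH2O = 0.6388 s.
Fraction remaining = e^(−Te/τ) = e^(−1.16/0.6388) = 0.1627; trapped volume = 540.0 × 0.1627 = 87.858 mL.
Additional alveolar pressure from trapping ≈ V_trapped / C = 87.858 / 58.065 = 1.513 cmH2O.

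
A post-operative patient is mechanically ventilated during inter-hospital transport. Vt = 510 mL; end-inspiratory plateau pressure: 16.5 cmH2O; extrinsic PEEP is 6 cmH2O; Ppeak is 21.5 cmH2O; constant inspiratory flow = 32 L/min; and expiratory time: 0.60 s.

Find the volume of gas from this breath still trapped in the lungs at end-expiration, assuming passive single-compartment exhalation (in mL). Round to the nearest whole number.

Flow: 32 L/min ÷ 60 = 0.5333 L/s.
R = (PIP − Pplat)/V̇ = (21.5 − 16.5) / 0.5333 = 5.0/0.5333 = 9.376 cmH2O·s/L.
C = Vt/(Pplat − PEEP) = 510.0 / (16.5 − 6) = 510.0/10.5 = 48.571 mL/cmH2O.
τ = R × C = 9.376 × 0.04857 L/cmH2O = 0.4554 s.
Fraction remaining = e^(−Te/τ) = e^(−0.60/0.4554) = 0.2678.
Trapped volume = 510.0 × 0.2678 = 136.58 mL.

137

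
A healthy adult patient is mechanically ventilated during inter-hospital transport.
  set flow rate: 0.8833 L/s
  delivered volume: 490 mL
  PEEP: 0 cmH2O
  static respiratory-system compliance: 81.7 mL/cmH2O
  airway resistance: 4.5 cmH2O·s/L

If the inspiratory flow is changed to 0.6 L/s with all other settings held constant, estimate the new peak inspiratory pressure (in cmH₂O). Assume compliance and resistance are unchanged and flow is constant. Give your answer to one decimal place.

8.7

PIP = Vt/C + R·V̇ + PEEP (constant-flow equation of motion).
Only the resistive term changes: ΔPIP = R × ΔV̇ = 4.5 × (0.6 − 0.8833) = 4.5 × -0.2833 = -1.275 cmH2O.
Original PIP = 490/81.7 + 4.5×0.8833 + 0 = 9.972 cmH2O; new PIP = 9.972 + (-1.275) = 8.697 cmH2O.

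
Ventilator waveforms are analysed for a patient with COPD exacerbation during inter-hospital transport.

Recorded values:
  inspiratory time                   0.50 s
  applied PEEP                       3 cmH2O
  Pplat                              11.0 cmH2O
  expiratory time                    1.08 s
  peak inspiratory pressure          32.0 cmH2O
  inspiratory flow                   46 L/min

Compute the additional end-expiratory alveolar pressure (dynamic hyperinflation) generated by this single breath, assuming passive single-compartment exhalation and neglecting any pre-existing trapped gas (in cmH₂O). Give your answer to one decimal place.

3.5

Flow: 46 L/min ÷ 60 = 0.7667 L/s.
Vt = flow × Ti = 0.7667 L/s × 0.50 s × 1000 mL/L = 383.35 mL.
R = (PIP − Pplat)/V̇ = (32.0 − 11.0) / 0.7667 = 21.0/0.7667 = 27.39 cmH2O·s/L.
C = Vt/(Pplat − PEEP) = 383.35 / (11.0 − 3) = 383.35/8.0 = 47.919 mL/cmH2O.
τ = R × C = 27.39 × 0.04792 L/cmH2O = 1.313 s.
Fraction remaining = e^(−Te/τ) = e^(−1.08/1.313) = 0.4393; trapped volume = 383.35 × 0.4393 = 168.41 mL.
Additional alveolar pressure from trapping ≈ V_trapped / C = 168.41 / 47.919 = 3.514 cmH2O.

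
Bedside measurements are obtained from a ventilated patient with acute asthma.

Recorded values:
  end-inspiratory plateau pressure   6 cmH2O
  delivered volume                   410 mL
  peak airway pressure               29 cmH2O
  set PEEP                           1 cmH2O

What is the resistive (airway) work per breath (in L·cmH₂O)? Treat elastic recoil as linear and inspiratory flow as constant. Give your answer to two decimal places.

With constant inspiratory flow the resistive pressure is constant at PIP − Pplat = 29 − 6 = 23.0 cmH2O, so resistive work = 23.0 × 0.410 = 9.43 L·cmH2O.

9.43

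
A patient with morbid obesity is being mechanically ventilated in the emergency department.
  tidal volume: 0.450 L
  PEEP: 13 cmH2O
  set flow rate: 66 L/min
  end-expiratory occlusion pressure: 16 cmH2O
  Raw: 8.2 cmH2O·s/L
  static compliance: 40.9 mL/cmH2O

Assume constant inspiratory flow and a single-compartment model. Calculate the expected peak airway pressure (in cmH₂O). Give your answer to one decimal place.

36.0

Flow: 66 L/min ÷ 60 = 1.1 L/s.
Total PEEP = 16 cmH2O (set 13 + intrinsic 3); this is the baseline alveolar pressure.
Equation of motion (constant flow): PIP = Vt/C + R·V̇ + PEEP.
PIP = 450/40.9 + 8.2×1.1 + 16 = 11.002 + 9.02 + 16 = 36.022 cmH2O.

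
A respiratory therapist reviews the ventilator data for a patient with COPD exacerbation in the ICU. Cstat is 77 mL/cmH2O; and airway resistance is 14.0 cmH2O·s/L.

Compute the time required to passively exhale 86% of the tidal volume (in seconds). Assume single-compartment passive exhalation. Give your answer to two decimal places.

2.12

τ = R × C = 14.0 × 77 mL/cmH2O = 14.0 × 0.077 L/cmH2O = 1.078 s.
Exhaled fraction f = 1 − e^(−t/τ) → t = −τ·ln(1 − f) = −1.078·ln(0.14) = 2.119 s.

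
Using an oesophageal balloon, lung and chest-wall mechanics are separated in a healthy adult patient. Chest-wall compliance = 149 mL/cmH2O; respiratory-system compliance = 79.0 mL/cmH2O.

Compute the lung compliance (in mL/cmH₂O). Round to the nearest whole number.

1/CL = 1/Crs − 1/Ccw.
1/CL = 1/79.0 − 1/149 = 0.005947.
CL = 168.15 mL/cmH2O.

168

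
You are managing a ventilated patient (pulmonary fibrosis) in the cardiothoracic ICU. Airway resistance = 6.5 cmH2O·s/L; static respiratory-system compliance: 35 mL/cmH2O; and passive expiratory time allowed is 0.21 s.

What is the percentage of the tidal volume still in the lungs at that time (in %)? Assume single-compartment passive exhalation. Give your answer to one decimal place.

τ = R × C = 6.5 × 35 mL/cmH2O = 6.5 × 0.035 L/cmH2O = 0.2275 s.
Passive exhalation: V(t)/V₀ = e^(−t/τ) = e^(−0.21/0.2275) = 0.3973.
Fraction remaining = 0.3973 → 39.73%.

39.7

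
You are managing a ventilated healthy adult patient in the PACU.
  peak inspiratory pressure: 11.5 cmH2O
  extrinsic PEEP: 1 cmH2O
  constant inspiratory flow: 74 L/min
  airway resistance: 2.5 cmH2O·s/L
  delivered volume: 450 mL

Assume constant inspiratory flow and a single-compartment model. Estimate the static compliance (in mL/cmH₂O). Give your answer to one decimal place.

60.7

Flow: 74 L/min ÷ 60 = 1.2333 L/s.
Equation of motion (constant flow): PIP = Vt/C + R·V̇ + PEEP.
Vt/C = PIP − R·V̇ − PEEP = 11.5 − 2.5×1.2333 − 1 = 11.5 − 3.083 − 1 = 7.417 cmH2O.
C = Vt / 7.417 = 450 / 7.417 = 60.671 mL/cmH2O.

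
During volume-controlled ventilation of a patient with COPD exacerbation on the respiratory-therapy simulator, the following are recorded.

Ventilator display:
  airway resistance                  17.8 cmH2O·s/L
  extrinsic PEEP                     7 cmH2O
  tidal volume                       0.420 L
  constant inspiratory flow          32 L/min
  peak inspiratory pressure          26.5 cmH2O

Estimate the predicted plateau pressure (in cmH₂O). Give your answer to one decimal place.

17.0

Flow: 32 L/min ÷ 60 = 0.5333 L/s.
Pplat = PIP − Raw × flow = 26.5 − 17.8 × 0.5333 = 26.5 − 9.493 = 17.007 cmH2O.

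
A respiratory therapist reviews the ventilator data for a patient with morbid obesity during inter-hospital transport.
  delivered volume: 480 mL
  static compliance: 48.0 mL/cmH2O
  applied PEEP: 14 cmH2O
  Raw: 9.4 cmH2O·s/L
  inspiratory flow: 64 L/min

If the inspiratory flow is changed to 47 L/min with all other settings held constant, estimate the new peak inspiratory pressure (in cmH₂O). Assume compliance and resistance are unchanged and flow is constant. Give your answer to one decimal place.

31.4

Flow: 64 L/min ÷ 60 = 1.0667 L/s.
New flow: 47 L/min ÷ 60 = 0.7833 L/s.
PIP = Vt/C + R·V̇ + PEEP (constant-flow equation of motion).
Only the resistive term changes: ΔPIP = R × ΔV̇ = 9.4 × (0.7833 − 1.0667) = 9.4 × -0.2834 = -2.664 cmH2O.
Original PIP = 480/48.0 + 9.4×1.0667 + 14 = 34.027 cmH2O; new PIP = 34.027 + (-2.664) = 31.363 cmH2O.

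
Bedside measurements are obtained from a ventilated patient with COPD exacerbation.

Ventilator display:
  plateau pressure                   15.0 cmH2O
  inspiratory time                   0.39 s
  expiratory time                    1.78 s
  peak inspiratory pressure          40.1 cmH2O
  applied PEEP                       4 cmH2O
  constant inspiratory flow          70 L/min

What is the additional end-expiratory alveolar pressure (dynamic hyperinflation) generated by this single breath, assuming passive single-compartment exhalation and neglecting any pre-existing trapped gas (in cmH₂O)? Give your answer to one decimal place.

1.5

Flow: 70 L/min ÷ 60 = 1.1667 L/s.
Vt = flow × Ti = 1.1667 L/s × 0.39 s × 1000 mL/L = 455.01 mL.
R = (PIP − Pplat)/V̇ = (40.1 − 15.0) / 1.1667 = 25.1/1.1667 = 21.514 cmH2O·s/L.
C = Vt/(Pplat − PEEP) = 455.01 / (15.0 − 4) = 455.01/11.0 = 41.365 mL/cmH2O.
τ = R × C = 21.514 × 0.04137 L/cmH2O = 0.89 s.
Fraction remaining = e^(−Te/τ) = e^(−1.78/0.89) = 0.1353; trapped volume = 455.01 × 0.1353 = 61.563 mL.
Additional alveolar pressure from trapping ≈ V_trapped / C = 61.563 / 41.365 = 1.488 cmH2O.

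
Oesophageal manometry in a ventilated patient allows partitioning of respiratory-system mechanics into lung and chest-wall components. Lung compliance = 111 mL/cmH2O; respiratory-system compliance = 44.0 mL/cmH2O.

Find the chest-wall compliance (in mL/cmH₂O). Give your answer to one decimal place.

72.9

1/Ccw = 1/Crs − 1/CL.
1/Ccw = 1/44.0 − 1/111 = 0.01372.
Ccw = 72.886 mL/cmH2O.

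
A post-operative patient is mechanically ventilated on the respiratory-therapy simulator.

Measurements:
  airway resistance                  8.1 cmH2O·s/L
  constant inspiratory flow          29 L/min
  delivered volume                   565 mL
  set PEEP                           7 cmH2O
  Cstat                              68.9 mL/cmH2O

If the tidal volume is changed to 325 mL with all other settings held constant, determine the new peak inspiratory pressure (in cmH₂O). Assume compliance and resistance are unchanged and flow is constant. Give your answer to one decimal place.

Flow: 29 L/min ÷ 60 = 0.4833 L/s.
PIP = Vt/C + R·V̇ + PEEP (constant-flow equation of motion).
Only the elastic term changes: ΔPIP = ΔVt / C = (325 − 565) / 68.9 = -3.483 cmH2O.
Original PIP = 565/68.9 + 8.1×0.4833 + 7 = 19.115 cmH2O; new PIP = 19.115 + (-3.483) = 15.632 cmH2O.

15.6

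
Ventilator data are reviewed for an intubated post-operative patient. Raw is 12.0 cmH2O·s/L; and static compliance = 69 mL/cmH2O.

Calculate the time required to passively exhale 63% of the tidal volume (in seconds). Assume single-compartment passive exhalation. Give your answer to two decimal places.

τ = R × C = 12.0 × 69 mL/cmH2O = 12.0 × 0.069 L/cmH2O = 0.828 s.
Exhaled fraction f = 1 − e^(−t/τ) → t = −τ·ln(1 − f) = −0.828·ln(0.37) = 0.8232 s.

0.82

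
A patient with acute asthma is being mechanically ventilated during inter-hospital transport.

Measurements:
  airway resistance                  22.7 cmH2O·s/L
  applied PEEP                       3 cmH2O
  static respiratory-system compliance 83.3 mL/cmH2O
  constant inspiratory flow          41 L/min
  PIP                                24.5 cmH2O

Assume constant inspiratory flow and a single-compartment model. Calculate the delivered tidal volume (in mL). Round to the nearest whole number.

499

Flow: 41 L/min ÷ 60 = 0.6833 L/s.
Equation of motion (constant flow): PIP = Vt/C + R·V̇ + PEEP.
Vt/C = PIP − R·V̇ − PEEP = 24.5 − 15.511 − 3 = 5.989 cmH2O.
Vt = C × 5.989 = 83.3 × 5.989 = 498.88 mL.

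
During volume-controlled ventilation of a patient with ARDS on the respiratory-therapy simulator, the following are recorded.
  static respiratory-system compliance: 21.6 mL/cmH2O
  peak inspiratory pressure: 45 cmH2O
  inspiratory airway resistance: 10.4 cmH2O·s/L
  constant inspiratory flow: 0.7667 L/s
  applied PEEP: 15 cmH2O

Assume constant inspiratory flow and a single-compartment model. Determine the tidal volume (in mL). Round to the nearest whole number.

476

Equation of motion (constant flow): PIP = Vt/C + R·V̇ + PEEP.
Vt/C = PIP − R·V̇ − PEEP = 45 − 7.974 − 15 = 22.026 cmH2O.
Vt = C × 22.026 = 21.6 × 22.026 = 475.76 mL.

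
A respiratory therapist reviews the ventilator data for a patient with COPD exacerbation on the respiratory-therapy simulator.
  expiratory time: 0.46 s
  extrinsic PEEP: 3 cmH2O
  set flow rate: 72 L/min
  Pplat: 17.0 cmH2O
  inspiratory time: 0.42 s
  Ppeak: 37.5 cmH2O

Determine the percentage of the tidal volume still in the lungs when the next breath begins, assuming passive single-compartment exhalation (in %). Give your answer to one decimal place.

47.3

Flow: 72 L/min ÷ 60 = 1.2 L/s.
Vt = flow × Ti = 1.2 L/s × 0.42 s × 1000 mL/L = 504.0 mL.
R = (PIP − Pplat)/V̇ = (37.5 − 17.0) / 1.2 = 20.5/1.2 = 17.083 cmH2O·s/L.
C = Vt/(Pplat − PEEP) = 504.0 / (17.0 − 3) = 504.0/14.0 = 36.0 mL/cmH2O.
τ = R × C = 17.083 × 0.036 L/cmH2O = 0.615 s.
Fraction remaining at end-expiration = e^(−Te/τ) = e^(−0.46/0.615) = 0.4733 → 47.33%.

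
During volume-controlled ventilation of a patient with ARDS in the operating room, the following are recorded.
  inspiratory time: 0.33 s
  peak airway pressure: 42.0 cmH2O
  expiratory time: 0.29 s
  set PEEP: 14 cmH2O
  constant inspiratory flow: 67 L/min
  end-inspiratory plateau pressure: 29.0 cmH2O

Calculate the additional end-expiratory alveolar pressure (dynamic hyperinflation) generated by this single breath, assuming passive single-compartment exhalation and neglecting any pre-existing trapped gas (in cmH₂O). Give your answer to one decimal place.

5.4

Flow: 67 L/min ÷ 60 = 1.1167 L/s.
Vt = flow × Ti = 1.1167 L/s × 0.33 s × 1000 mL/L = 368.51 mL.
R = (PIP − Pplat)/V̇ = (42.0 − 29.0) / 1.1167 = 13.0/1.1167 = 11.641 cmH2O·s/L.
C = Vt/(Pplat − PEEP) = 368.51 / (29.0 − 14) = 368.51/15.0 = 24.567 mL/cmH2O.
τ = R × C = 11.641 × 0.02457 L/cmH2O = 0.286 s.
Fraction remaining = e^(−Te/τ) = e^(−0.29/0.286) = 0.3628; trapped volume = 368.51 × 0.3628 = 133.7 mL.
Additional alveolar pressure from trapping ≈ V_trapped / C = 133.7 / 24.567 = 5.442 cmH2O.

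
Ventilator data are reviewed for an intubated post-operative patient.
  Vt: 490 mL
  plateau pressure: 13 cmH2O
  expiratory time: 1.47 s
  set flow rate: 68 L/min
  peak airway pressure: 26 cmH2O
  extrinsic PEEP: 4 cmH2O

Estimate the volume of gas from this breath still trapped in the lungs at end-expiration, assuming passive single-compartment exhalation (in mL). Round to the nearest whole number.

47

Flow: 68 L/min ÷ 60 = 1.1333 L/s.
R = (PIP − Pplat)/V̇ = (26 − 13) / 1.1333 = 13.0/1.1333 = 11.471 cmH2O·s/L.
C = Vt/(Pplat − PEEP) = 490.0 / (13 − 4) = 490.0/9.0 = 54.444 mL/cmH2O.
τ = R × C = 11.471 × 0.05444 L/cmH2O = 0.6245 s.
Fraction remaining = e^(−Te/τ) = e^(−1.47/0.6245) = 0.095.
Trapped volume = 490.0 × 0.095 = 46.55 mL.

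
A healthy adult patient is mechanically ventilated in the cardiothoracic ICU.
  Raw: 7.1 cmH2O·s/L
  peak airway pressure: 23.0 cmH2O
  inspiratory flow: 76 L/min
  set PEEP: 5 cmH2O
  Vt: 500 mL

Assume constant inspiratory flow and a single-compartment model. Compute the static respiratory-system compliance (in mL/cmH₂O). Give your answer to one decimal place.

55.5

Flow: 76 L/min ÷ 60 = 1.2667 L/s.
Equation of motion (constant flow): PIP = Vt/C + R·V̇ + PEEP.
Vt/C = PIP − R·V̇ − PEEP = 23.0 − 7.1×1.2667 − 5 = 23.0 − 8.994 − 5 = 9.006 cmH2O.
C = Vt / 9.006 = 500 / 9.006 = 55.519 mL/cmH2O.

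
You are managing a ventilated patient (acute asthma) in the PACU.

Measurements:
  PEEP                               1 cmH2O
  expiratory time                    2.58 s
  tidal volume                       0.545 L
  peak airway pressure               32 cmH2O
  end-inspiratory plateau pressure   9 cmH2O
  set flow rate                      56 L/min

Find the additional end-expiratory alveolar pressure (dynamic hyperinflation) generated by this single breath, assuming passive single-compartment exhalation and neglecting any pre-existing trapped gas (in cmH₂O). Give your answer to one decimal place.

1.7

Flow: 56 L/min ÷ 60 = 0.9333 L/s.
R = (PIP − Pplat)/V̇ = (32 − 9) / 0.9333 = 23.0/0.9333 = 24.644 cmH2O·s/L.
C = Vt/(Pplat − PEEP) = 545.0 / (9 − 1) = 545.0/8.0 = 68.125 mL/cmH2O.
τ = R × C = 24.644 × 0.06813 L/cmH2O = 1.679 s.
Fraction remaining = e^(−Te/τ) = e^(−2.58/1.679) = 0.2151; trapped volume = 545.0 × 0.2151 = 117.23 mL.
Additional alveolar pressure from trapping ≈ V_trapped / C = 117.23 / 68.125 = 1.721 cmH2O.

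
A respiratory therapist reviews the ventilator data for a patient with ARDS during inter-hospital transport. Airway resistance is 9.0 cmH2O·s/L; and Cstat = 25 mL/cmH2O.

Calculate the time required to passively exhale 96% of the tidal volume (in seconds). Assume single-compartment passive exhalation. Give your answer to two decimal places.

0.72

τ = R × C = 9.0 × 25 mL/cmH2O = 9.0 × 0.025 L/cmH2O = 0.225 s.
Exhaled fraction f = 1 − e^(−t/τ) → t = −τ·ln(1 − f) = −0.225·ln(0.04) = 0.7242 s.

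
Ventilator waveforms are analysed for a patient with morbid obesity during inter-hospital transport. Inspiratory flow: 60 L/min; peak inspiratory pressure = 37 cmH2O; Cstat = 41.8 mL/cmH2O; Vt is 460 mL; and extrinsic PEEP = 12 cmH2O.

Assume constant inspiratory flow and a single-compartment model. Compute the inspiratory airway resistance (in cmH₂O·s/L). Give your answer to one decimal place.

Flow: 60 L/min ÷ 60 = 1 L/s.
Equation of motion (constant flow): PIP = Vt/C + R·V̇ + PEEP.
R·V̇ = PIP − Vt/C − PEEP = 37 − 460/41.8 − 12 = 37 − 11.005 − 12 = 13.995 cmH2O.
R = 13.995 / 1 = 13.995 cmH2O·s/L.

14.0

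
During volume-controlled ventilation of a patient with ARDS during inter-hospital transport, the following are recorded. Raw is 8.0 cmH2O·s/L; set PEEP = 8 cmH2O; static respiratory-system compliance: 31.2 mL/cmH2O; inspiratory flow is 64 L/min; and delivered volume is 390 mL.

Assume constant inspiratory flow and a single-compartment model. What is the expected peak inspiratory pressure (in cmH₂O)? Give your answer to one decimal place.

29.0

Flow: 64 L/min ÷ 60 = 1.0667 L/s.
Equation of motion (constant flow): PIP = Vt/C + R·V̇ + PEEP.
PIP = 390/31.2 + 8.0×1.0667 + 8 = 12.5 + 8.534 + 8 = 29.034 cmH2O.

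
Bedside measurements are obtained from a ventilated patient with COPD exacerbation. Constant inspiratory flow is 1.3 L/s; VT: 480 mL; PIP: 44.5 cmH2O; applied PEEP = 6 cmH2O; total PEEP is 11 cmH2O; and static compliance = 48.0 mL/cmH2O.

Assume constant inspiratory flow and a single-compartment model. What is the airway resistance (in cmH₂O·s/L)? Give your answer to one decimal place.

Total PEEP = 11 cmH2O (set 6 + intrinsic 5); this is the baseline alveolar pressure.
Equation of motion (constant flow): PIP = Vt/C + R·V̇ + PEEP.
R·V̇ = PIP − Vt/C − PEEP = 44.5 − 480/48.0 − 11 = 44.5 − 10.0 − 11 = 23.5 cmH2O.
R = 23.5 / 1.3 = 18.077 cmH2O·s/L.

18.1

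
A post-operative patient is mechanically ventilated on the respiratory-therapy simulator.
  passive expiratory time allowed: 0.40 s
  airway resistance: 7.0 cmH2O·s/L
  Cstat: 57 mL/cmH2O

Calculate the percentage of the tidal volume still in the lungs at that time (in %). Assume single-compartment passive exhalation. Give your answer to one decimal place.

τ = R × C = 7.0 × 57 mL/cmH2O = 7.0 × 0.057 L/cmH2O = 0.399 s.
Passive exhalation: V(t)/V₀ = e^(−t/τ) = e^(−0.40/0.399) = 0.367.
Fraction remaining = 0.367 → 36.7%.

36.7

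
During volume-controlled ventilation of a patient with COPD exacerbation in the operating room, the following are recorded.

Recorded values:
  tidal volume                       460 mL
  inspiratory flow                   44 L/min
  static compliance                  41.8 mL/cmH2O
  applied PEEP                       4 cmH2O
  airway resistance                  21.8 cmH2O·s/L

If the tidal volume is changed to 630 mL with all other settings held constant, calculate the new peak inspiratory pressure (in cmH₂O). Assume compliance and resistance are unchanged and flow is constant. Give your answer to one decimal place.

Flow: 44 L/min ÷ 60 = 0.7333 L/s.
PIP = Vt/C + R·V̇ + PEEP (constant-flow equation of motion).
Only the elastic term changes: ΔPIP = ΔVt / C = (630 − 460) / 41.8 = 4.067 cmH2O.
Original PIP = 460/41.8 + 21.8×0.7333 + 4 = 30.991 cmH2O; new PIP = 30.991 + (4.067) = 35.058 cmH2O.

35.1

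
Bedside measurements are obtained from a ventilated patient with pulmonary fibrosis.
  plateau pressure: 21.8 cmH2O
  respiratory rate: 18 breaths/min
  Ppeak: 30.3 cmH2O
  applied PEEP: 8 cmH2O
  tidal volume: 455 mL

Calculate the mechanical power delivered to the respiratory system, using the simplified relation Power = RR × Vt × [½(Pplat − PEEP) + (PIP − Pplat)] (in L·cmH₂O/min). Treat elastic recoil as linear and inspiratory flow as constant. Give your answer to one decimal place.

Per-breath work = Vt × [½(Pplat−PEEP) + (PIP−Pplat)] = 0.455 × [0.5×13.8 + 8.5] = 0.455 × 15.4 = 7.007 L·cmH2O.
Power = 18 × 7.007 = 126.13 L·cmH2O/min.

126.1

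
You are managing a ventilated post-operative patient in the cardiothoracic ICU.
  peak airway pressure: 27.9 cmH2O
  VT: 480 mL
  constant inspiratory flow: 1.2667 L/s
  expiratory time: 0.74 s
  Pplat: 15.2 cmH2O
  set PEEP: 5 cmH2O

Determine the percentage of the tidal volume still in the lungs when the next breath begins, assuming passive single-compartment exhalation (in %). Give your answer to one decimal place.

20.8

R = (PIP − Pplat)/V̇ = (27.9 − 15.2) / 1.2667 = 12.7/1.2667 = 10.026 cmH2O·s/L.
C = Vt/(Pplat − PEEP) = 480.0 / (15.2 − 5) = 480.0/10.2 = 47.059 mL/cmH2O.
τ = R × C = 10.026 × 0.04706 L/cmH2O = 0.4718 s.
Fraction remaining at end-expiration = e^(−Te/τ) = e^(−0.74/0.4718) = 0.2084 → 20.84%.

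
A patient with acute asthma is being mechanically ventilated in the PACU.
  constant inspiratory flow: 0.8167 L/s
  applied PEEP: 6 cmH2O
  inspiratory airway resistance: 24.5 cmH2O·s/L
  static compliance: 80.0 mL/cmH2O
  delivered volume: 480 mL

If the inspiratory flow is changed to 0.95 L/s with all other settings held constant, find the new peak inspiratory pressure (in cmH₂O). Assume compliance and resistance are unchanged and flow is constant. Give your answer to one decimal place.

35.3

PIP = Vt/C + R·V̇ + PEEP (constant-flow equation of motion).
Only the resistive term changes: ΔPIP = R × ΔV̇ = 24.5 × (0.95 − 0.8167) = 24.5 × 0.1333 = 3.266 cmH2O.
Original PIP = 480/80.0 + 24.5×0.8167 + 6 = 32.009 cmH2O; new PIP = 32.009 + (3.266) = 35.275 cmH2O.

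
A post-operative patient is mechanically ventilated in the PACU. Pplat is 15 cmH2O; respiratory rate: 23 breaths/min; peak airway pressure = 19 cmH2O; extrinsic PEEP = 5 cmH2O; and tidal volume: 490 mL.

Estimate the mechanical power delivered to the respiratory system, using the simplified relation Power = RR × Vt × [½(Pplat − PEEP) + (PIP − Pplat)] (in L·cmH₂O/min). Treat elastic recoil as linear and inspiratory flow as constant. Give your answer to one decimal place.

101.4

Per-breath work = Vt × [½(Pplat−PEEP) + (PIP−Pplat)] = 0.490 × [0.5×10.0 + 4.0] = 0.490 × 9.0 = 4.41 L·cmH2O.
Power = 23 × 4.41 = 101.43 L·cmH2O/min.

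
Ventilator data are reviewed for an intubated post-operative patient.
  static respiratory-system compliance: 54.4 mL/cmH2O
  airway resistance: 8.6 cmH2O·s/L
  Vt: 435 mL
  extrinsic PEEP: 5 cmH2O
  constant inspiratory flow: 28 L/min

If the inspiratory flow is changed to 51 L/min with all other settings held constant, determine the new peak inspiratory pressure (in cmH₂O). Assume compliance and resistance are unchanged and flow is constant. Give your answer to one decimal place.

20.3

Flow: 28 L/min ÷ 60 = 0.4667 L/s.
New flow: 51 L/min ÷ 60 = 0.85 L/s.
PIP = Vt/C + R·V̇ + PEEP (constant-flow equation of motion).
Only the resistive term changes: ΔPIP = R × ΔV̇ = 8.6 × (0.85 − 0.4667) = 8.6 × 0.3833 = 3.296 cmH2O.
Original PIP = 435/54.4 + 8.6×0.4667 + 5 = 17.01 cmH2O; new PIP = 17.01 + (3.296) = 20.306 cmH2O.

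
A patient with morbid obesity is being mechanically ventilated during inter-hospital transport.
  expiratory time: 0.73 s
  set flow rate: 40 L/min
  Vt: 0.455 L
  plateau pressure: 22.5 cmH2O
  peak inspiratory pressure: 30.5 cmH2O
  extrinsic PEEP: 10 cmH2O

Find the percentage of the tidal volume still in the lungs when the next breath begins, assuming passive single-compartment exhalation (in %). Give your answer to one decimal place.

Flow: 40 L/min ÷ 60 = 0.6667 L/s.
R = (PIP − Pplat)/V̇ = (30.5 − 22.5) / 0.6667 = 8.0/0.6667 = 11.999 cmH2O·s/L.
C = Vt/(Pplat − PEEP) = 455.0 / (22.5 − 10) = 455.0/12.5 = 36.4 mL/cmH2O.
τ = R × C = 11.999 × 0.0364 L/cmH2O = 0.4368 s.
Fraction remaining at end-expiration = e^(−Te/τ) = e^(−0.73/0.4368) = 0.188 → 18.8%.

18.8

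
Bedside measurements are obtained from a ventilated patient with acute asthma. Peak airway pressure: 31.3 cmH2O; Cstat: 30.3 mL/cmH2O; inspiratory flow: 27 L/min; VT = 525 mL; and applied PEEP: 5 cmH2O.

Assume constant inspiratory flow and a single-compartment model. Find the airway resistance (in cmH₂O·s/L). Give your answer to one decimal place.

19.9

Flow: 27 L/min ÷ 60 = 0.45 L/s.
Equation of motion (constant flow): PIP = Vt/C + R·V̇ + PEEP.
R·V̇ = PIP − Vt/C − PEEP = 31.3 − 525/30.3 − 5 = 31.3 − 17.327 − 5 = 8.973 cmH2O.
R = 8.973 / 0.45 = 19.94 cmH2O·s/L.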